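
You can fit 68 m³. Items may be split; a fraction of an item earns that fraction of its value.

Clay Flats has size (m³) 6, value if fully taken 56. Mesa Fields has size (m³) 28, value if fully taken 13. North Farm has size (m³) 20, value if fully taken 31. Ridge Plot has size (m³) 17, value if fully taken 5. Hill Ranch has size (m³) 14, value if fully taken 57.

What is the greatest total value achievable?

157

Rank by value-to-size ratio: Clay Flats 56/6≈9.33, Hill Ranch 57/14≈4.07, North Farm 31/20≈1.55, Mesa Fields 13/28≈0.464, Ridge Plot 5/17≈0.294.
All 6 m³ of Clay Flats fit (value 56) ; 62 remain.
Take all of Hill Ranch (14 m³, value 57) ; 48 m³ left.
All 20 m³ of North Farm fit (value 31) ; 28 remain.
All 28 m³ of Mesa Fields fit (value 13) ; 0 remain.
Total value = 157.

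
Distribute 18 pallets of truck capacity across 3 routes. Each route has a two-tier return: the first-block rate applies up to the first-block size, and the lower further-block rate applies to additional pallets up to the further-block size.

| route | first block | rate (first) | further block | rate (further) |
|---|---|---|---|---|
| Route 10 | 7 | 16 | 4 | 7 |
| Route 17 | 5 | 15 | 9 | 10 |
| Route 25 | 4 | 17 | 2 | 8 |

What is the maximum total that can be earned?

Order all 6 blocks by rate: Route 25/T1 17 > Route 10/T1 16 > Route 17/T1 15 > Route 17/T2 10 > Route 25/T2 8 > Route 10/T2 7.
Route 25/T1 (17): +4 — 14 left.
Fill Route 10 T1 block (7 at 16) — 7 left.
Route 17/T1 (15): +5 — 2 left.
Route 17/T2: +2 of 9 at 10; pool empty.
Total = 17×4 + 16×7 + 15×5 + 10×2 = 275.

275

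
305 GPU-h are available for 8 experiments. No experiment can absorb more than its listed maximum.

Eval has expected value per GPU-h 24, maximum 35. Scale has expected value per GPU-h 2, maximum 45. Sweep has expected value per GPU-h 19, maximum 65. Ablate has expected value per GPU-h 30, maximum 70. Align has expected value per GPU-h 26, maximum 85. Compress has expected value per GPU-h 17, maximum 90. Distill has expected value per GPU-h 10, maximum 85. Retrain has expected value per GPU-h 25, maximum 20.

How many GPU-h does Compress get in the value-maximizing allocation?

Highest expected value per GPU-h first: Ablate 30 > Align 26 > Retrain 25 > Eval 24 > Sweep 19 > Compress 17 > Distill 10 > Scale 2.
Ablate takes 70 to reach its cap of 70 ; 235 left.
Align takes 85 to reach its cap of 85 ; 150 left.
Give Retrain 20 to hit its cap of 20 ; 130 left.
Eval: +35 to 35 (cap) ; 95 left.
Sweep: +65 to 65 (cap) ; 30 left.
Compress has room for 90 but only 30 remain, so it gets 30.

30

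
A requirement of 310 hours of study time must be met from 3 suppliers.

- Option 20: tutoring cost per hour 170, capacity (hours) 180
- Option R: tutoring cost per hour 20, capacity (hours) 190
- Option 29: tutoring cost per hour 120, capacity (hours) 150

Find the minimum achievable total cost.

18200

Cheapest first:
Take 190 from Option R at 20 → need 120 more.
Take 120 from Option 29 at 120 to finish.
Option 20: unused.
Cost = 190×20 + 120×120 = 18200.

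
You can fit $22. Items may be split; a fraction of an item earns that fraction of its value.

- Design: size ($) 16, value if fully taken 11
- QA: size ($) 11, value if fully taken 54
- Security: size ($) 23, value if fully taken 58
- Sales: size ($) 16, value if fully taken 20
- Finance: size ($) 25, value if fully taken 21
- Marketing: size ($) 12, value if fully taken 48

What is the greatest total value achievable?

Best value per unit of size first: QA 54/11≈4.91, Marketing 48/12≈4, Security 58/23≈2.52, Sales 20/16≈1.25, Finance 21/25≈0.84, Design 11/16≈0.688.
Take all of QA (11 $, value 54) → 11 $ left.
11 $ left: a 11/12 share of Marketing gives 48×11/12 = 44.
Total value = 98.

98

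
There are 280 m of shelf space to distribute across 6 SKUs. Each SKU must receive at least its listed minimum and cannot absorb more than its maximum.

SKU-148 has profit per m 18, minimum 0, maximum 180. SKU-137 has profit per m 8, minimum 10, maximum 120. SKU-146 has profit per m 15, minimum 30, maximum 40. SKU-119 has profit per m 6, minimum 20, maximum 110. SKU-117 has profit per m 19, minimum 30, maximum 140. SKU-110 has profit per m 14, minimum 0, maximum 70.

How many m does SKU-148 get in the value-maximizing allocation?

Meeting every minimum uses 0+10+30+20+30+0 = 90 m, leaving 190.
Rank by profit per m: SKU-117 19 > SKU-148 18 > SKU-146 15 > SKU-110 14 > SKU-137 8 > SKU-119 6.
SKU-117: +110 to 140 (cap) — 80 left.
Only 80 left; SKU-148 takes them to reach 80.

80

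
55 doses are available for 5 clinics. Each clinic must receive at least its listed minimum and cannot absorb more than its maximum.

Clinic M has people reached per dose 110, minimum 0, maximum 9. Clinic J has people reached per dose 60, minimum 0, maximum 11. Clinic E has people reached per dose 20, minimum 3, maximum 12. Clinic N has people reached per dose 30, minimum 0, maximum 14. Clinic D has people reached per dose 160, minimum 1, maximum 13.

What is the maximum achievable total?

Meeting every minimum uses 0+0+3+0+1 = 4 doses, leaving 51.
Highest people reached per dose first: Clinic D 160 > Clinic M 110 > Clinic J 60 > Clinic N 30 > Clinic E 20.
Clinic D takes 12 more to reach its cap of 13 — 39 left.
Clinic M: +9 to 9 (cap) — 30 left.
Give Clinic J 11 more to hit its cap of 11 — 19 left.
Clinic N takes 14 more to reach its cap of 14 — 5 left.
Clinic E has room for 9 more but only 5 remain, so it gets 8.
Total = 110×9 + 60×11 + 20×8 + 30×14 + 160×13 = 4310.

4310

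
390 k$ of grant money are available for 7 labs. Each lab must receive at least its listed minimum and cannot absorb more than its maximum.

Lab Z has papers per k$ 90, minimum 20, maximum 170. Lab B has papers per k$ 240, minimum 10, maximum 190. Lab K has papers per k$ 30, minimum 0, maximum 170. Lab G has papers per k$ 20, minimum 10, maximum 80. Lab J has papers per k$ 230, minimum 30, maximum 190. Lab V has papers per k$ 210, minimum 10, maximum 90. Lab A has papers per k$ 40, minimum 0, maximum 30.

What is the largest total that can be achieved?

Meeting every minimum uses 20+10+0+10+30+10+0 = 80 k$, leaving 310.
Order the labs by papers per k$: Lab B 240 > Lab J 230 > Lab V 210 > Lab Z 90 > Lab A 40 > Lab K 30 > Lab G 20.
Lab B: +180 to 190 (cap) — 130 left.
Lab J has room for 160 more but only 130 remain, so it gets 160.
Total = 90×20 + 240×190 + 20×10 + 230×160 + 210×10 = 86500.

86500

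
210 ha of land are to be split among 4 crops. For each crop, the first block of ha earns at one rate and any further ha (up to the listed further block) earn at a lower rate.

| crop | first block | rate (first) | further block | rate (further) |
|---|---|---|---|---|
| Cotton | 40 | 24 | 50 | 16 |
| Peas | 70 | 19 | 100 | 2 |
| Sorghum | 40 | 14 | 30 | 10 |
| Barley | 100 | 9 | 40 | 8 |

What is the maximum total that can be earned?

3750

Order all 8 blocks by rate: Cotton/first 24 > Peas/first 19 > Cotton/second 16 > Sorghum/first 14 > Sorghum/second 10 > Barley/first 9 > Barley/second 8 > Peas/second 2.
Cotton/first (24): +40 → 170 left.
Peas/first (19): +70 → 100 left.
Cotton/second (16): +50 → 50 left.
Sorghum first at 14: fill all 40 → 10 left.
Sorghum second at 10: only 10 left, fill 10.
Total = 24×40 + 19×70 + 16×50 + 14×40 + 10×10 = 3750.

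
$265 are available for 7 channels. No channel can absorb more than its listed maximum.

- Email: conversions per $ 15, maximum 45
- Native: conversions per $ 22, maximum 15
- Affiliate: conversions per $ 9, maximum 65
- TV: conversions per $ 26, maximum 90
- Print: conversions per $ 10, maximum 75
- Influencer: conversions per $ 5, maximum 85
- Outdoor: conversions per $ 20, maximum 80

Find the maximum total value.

5295

Order the channels by conversions per $: TV 26 > Native 22 > Outdoor 20 > Email 15 > Print 10 > Affiliate 9 > Influencer 5.
Give TV 90 to hit its cap of 90 ; 175 left.
Give Native 15 to hit its cap of 15 ; 160 left.
Give Outdoor 80 to hit its cap of 80 ; 80 left.
Email: +45 to 45 (cap) ; 35 left.
Print: +35 (room for 75) → 35. Pool exhausted.
Total = 15×45 + 22×15 + 26×90 + 10×35 + 20×80 = 5295.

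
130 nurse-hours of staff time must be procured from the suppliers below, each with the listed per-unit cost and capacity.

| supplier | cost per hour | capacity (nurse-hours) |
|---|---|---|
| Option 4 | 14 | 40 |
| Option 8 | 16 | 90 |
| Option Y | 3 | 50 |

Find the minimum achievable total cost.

Fill from the cheapest supplier first.
Take 50 from Option Y at 3 — need 80 more.
Option 4 (14): use full 40 — 40 nurse-hours to go.
Take 40 from Option 8 at 16 to finish.
Cost = 50×3 + 40×14 + 40×16 = 1350.

1350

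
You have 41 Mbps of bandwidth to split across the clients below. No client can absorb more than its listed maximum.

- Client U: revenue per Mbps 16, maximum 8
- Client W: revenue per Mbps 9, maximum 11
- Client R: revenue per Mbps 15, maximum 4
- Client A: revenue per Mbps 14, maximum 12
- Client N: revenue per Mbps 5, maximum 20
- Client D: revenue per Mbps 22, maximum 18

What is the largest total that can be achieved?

Highest revenue per Mbps first: Client D 22 > Client U 16 > Client R 15 > Client A 14 > Client W 9 > Client N 5.
Client D takes 18 to reach its cap of 18 → 23 left.
Client U: +8 to 8 (cap) → 15 left.
Give Client R 4 to hit its cap of 4 → 11 left.
Client A has room for 12 but only 11 remain, so it gets 11.
Total = 16×8 + 15×4 + 14×11 + 22×18 = 738.

738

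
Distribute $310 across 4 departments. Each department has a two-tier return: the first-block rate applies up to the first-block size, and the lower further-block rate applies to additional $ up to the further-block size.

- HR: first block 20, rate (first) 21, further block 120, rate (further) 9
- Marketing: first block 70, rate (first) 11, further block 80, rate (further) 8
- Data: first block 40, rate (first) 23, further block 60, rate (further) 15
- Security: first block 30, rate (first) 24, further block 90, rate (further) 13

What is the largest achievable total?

Treat each block as its own option and order by rate: Security/T1 24 > Data/T1 23 > HR/T1 21 > Data/T2 15 > Security/T2 13 > Marketing/T1 11 > HR/T2 9 > Marketing/T2 8.
Fill Security T1 block (30 at 24) ; 280 left.
Data/T1 (23): +40 ; 240 left.
Fill HR T1 block (20 at 21) ; 220 left.
Data/T2 (15): +60 ; 160 left.
Security T2 at 13: fill all 90 ; 70 left.
Fill Marketing T1 block (70 at 11) ; 0 left.
Total = 24×30 + 23×40 + 21×20 + 15×60 + 13×90 + 11×70 = 4900.

4900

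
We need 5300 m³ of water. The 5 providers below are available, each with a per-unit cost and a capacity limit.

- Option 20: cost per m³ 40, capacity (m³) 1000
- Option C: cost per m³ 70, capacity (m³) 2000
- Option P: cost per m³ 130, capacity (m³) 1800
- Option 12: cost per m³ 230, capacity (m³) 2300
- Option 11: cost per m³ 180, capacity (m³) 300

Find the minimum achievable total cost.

Fill from the cheapest provider first.
Option 20 (40): use full 1000 ; 4300 m³ to go.
Option C at 70: take all 2000 m³ ; 2300 still needed.
Take 1800 from Option P at 130 ; need 500 more.
Option 11 at 180: take all 300 m³ ; 200 still needed.
Option 12 at 230: take 200 of its 2300 ; requirement met.
Cost = 1000×40 + 2000×70 + 1800×130 + 300×180 + 200×230 = 514000.

514000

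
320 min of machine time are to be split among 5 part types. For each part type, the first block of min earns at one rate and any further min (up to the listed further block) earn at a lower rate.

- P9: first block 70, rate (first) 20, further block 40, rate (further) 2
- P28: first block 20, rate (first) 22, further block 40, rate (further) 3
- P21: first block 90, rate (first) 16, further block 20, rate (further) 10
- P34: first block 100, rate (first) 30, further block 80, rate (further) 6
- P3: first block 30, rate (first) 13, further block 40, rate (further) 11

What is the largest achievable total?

Rank every tier by rate: P34/T1 30 > P28/T1 22 > P9/T1 20 > P21/T1 16 > P3/T1 13 > P3/T2 11 > P21/T2 10 > P34/T2 6 > P28/T2 3 > P9/T2 2.
P34 T1 at 30: fill all 100 ; 220 left.
Fill P28 T1 block (20 at 22) ; 200 left.
P9/T1 (20): +70 ; 130 left.
P21/T1 (16): +90 ; 40 left.
Fill P3 T1 block (30 at 13) ; 10 left.
10 remain; put them into P3 T2 at 11.
Total = 30×100 + 22×20 + 20×70 + 16×90 + 13×30 + 11×10 = 6780.

6780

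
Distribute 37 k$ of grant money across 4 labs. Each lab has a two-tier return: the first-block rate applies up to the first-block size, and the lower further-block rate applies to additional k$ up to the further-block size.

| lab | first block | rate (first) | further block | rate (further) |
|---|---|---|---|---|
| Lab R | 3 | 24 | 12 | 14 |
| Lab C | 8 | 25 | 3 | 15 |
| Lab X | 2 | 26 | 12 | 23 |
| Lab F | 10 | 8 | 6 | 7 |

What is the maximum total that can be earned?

Rank every tier by rate: Lab X/T1 26 > Lab C/T1 25 > Lab R/T1 24 > Lab X/T2 23 > Lab C/T2 15 > Lab R/T2 14 > Lab F/T1 8 > Lab F/T2 7.
Lab X T1 at 26: fill all 2 → 35 left.
Lab C T1 at 25: fill all 8 → 27 left.
Fill Lab R T1 block (3 at 24) → 24 left.
Lab X T2 at 23: fill all 12 → 12 left.
Lab C/T2 (15): +3 → 9 left.
Lab R/T2: +9 of 12 at 14; pool empty.
Total = 26×2 + 25×8 + 24×3 + 23×12 + 15×3 + 14×9 = 771.

771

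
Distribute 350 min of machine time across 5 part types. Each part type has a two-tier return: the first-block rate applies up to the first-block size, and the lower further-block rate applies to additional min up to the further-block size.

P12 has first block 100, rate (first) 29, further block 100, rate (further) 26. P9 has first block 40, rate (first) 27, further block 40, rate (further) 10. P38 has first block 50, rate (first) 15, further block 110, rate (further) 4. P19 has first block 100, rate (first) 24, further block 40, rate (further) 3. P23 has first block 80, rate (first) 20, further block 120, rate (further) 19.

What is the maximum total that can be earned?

Rank every tier by rate: P12/first 29 > P9/first 27 > P12/second 26 > P19/first 24 > P23/first 20 > P23/second 19 > P38/first 15 > P9/second 10 > P38/second 4 > P19/second 3.
P12/first (29): +100 ; 250 left.
Fill P9 first block (40 at 27) ; 210 left.
P12 second at 26: fill all 100 ; 110 left.
Fill P19 first block (100 at 24) ; 10 left.
P23 first at 20: only 10 left, fill 10.
Total = 29×100 + 27×40 + 26×100 + 24×100 + 20×10 = 9180.

9180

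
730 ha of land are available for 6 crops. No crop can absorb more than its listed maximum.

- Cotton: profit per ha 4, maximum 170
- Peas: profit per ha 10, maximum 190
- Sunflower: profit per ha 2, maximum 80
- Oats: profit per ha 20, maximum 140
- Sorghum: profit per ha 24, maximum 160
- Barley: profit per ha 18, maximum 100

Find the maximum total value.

10900

Order the crops by profit per ha: Sorghum 24 > Oats 20 > Barley 18 > Peas 10 > Cotton 4 > Sunflower 2.
Sorghum: +160 to 160 (cap) → 570 left.
Give Oats 140 to hit its cap of 140 → 430 left.
Give Barley 100 to hit its cap of 100 → 330 left.
Peas: +190 to 190 (cap) → 140 left.
Only 140 left; Cotton takes them to reach 140.
Total = 4×140 + 10×190 + 20×140 + 24×160 + 18×100 = 10900.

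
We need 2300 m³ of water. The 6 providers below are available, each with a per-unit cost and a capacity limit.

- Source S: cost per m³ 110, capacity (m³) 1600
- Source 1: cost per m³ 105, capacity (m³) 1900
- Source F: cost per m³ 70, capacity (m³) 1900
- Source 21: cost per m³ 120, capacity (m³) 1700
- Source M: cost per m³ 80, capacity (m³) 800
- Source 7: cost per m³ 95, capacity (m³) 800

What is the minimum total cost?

165000

Fill from the cheapest provider first.
Source F (70): use full 1900 → 400 m³ to go.
Source M at 80: take 400 of its 800 → requirement met.
Source 7, Source 1, Source S, Source 21: unused.
Cost = 1900×70 + 400×80 = 165000.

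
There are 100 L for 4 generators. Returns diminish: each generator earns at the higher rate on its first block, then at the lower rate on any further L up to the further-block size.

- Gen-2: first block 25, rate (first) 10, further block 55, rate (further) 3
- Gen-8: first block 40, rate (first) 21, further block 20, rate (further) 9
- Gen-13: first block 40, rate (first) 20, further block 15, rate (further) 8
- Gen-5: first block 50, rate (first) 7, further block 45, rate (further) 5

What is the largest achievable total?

1840

Rank every tier by rate: Gen-8/T1 21 > Gen-13/T1 20 > Gen-2/T1 10 > Gen-8/T2 9 > Gen-13/T2 8 > Gen-5/T1 7 > Gen-5/T2 5 > Gen-2/T2 3.
Gen-8 T1 at 21: fill all 40 — 60 left.
Gen-13/T1 (20): +40 — 20 left.
Gen-2 T1 at 10: only 20 left, fill 20.
Total = 21×40 + 20×40 + 10×20 = 1840.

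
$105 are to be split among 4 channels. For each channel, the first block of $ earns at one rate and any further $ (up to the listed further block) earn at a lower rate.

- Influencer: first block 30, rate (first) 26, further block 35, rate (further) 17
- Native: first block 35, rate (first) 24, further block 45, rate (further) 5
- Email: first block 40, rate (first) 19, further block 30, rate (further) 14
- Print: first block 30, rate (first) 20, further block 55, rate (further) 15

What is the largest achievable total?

Treat each block as its own option and order by rate: Influencer/first 26 > Native/first 24 > Print/first 20 > Email/first 19 > Influencer/second 17 > Print/second 15 > Email/second 14 > Native/second 5.
Influencer first at 26: fill all 30 ; 75 left.
Native first at 24: fill all 35 ; 40 left.
Print/first (20): +30 ; 10 left.
10 remain; put them into Email first at 19.
Total = 26×30 + 24×35 + 20×30 + 19×10 = 2410.

2410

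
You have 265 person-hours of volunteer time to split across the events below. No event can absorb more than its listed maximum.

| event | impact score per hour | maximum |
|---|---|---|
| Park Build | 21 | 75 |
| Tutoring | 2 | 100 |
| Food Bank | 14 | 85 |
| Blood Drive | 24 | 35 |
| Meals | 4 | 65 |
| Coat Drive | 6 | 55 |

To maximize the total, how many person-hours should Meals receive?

Highest impact score per hour first: Blood Drive 24 > Park Build 21 > Food Bank 14 > Coat Drive 6 > Meals 4 > Tutoring 2.
Blood Drive takes 35 to reach its cap of 35 — 230 left.
Give Park Build 75 to hit its cap of 75 — 155 left.
Food Bank: +85 to 85 (cap) — 70 left.
Coat Drive: +55 to 55 (cap) — 15 left.
Only 15 left; Meals takes them to reach 15.

15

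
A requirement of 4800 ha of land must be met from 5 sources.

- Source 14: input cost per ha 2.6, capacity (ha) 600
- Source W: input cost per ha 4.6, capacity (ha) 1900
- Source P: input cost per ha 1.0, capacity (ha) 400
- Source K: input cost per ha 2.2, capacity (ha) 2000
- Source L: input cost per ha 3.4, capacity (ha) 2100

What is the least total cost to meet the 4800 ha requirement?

12480

Use sources in increasing cost order.
Source P (1.0): use full 400 — 4400 ha to go.
Source K at 2.2: take all 2000 ha — 2400 still needed.
Take 600 from Source 14 at 2.6 — need 1800 more.
Source L at 3.4: take 1800 of its 2100 — requirement met.
Source W: unused.
Cost = 400×1.0 + 2000×2.2 + 600×2.6 + 1800×3.4 = 12480.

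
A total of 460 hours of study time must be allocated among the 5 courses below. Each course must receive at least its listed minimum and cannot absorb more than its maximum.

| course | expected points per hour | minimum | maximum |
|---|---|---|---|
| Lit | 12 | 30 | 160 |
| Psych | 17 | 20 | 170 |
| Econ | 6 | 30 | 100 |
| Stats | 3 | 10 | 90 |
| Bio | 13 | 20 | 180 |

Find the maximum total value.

Meeting every minimum uses 30+20+30+10+20 = 110 hours, leaving 350.
Highest expected points per hour first: Psych 17 > Bio 13 > Lit 12 > Econ 6 > Stats 3.
Give Psych 150 more to hit its cap of 170 → 200 left.
Give Bio 160 more to hit its cap of 180 → 40 left.
Lit: +40 (room for 130) → 70. Pool exhausted.
Total = 12×70 + 17×170 + 6×30 + 3×10 + 13×180 = 6280.

6280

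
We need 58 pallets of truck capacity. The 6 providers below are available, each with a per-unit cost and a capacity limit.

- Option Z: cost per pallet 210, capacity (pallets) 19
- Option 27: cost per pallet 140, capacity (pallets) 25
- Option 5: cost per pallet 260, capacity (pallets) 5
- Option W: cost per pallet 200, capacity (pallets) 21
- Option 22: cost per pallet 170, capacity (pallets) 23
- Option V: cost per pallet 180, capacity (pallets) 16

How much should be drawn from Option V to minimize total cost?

10

Cheapest first:
Option 27 at 140: take all 25 pallets ; 33 still needed.
Option 22 (170): use full 23 ; 10 pallets to go.
Option V (180): take the remaining 10 ; done.
Option W, Option Z, Option 5: unused.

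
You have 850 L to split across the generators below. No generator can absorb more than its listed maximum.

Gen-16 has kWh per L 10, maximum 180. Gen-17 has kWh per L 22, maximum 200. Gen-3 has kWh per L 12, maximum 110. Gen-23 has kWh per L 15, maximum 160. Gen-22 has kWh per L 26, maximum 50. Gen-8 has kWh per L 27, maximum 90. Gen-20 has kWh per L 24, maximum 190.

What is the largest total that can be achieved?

16910

Order the generators by kWh per L: Gen-8 27 > Gen-22 26 > Gen-20 24 > Gen-17 22 > Gen-23 15 > Gen-3 12 > Gen-16 10.
Gen-8 takes 90 to reach its cap of 90 → 760 left.
Gen-22: +50 to 50 (cap) → 710 left.
Gen-20: +190 to 190 (cap) → 520 left.
Give Gen-17 200 to hit its cap of 200 → 320 left.
Gen-23 takes 160 to reach its cap of 160 → 160 left.
Gen-3 takes 110 to reach its cap of 110 → 50 left.
Only 50 left; Gen-16 takes them to reach 50.
Total = 10×50 + 22×200 + 12×110 + 15×160 + 26×50 + 27×90 + 24×190 = 16910.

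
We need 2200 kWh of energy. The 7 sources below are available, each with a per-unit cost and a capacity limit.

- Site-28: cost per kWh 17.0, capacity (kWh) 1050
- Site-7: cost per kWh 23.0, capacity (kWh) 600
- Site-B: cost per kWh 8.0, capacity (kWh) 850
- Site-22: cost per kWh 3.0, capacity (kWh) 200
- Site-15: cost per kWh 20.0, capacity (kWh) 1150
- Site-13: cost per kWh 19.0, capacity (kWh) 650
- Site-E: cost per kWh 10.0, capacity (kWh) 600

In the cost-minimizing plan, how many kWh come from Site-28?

Use sources in increasing cost order.
Site-22 (3.0): use full 200 → 2000 kWh to go.
Site-B (8.0): use full 850 → 1150 kWh to go.
Site-E (10.0): use full 600 → 550 kWh to go.
Take 550 from Site-28 at 17.0 to finish.
Site-13, Site-15, Site-7: unused.

550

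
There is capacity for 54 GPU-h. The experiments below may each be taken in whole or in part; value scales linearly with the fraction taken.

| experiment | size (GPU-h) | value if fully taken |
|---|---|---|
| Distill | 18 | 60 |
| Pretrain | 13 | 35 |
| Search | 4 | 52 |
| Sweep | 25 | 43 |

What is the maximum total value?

179.68

Best value per unit of size first: Search 52/4≈13, Distill 60/18≈3.33, Pretrain 35/13≈2.69, Sweep 43/25≈1.72.
Take all of Search (4 GPU-h, value 52) ; 50 GPU-h left.
All 18 GPU-h of Distill fit (value 60) ; 32 remain.
All 13 GPU-h of Pretrain fit (value 35) ; 19 remain.
Only 19 GPU-h remain; take 19/25 of Sweep for value 43×19/25 = 32.68.
Total value = 179.68.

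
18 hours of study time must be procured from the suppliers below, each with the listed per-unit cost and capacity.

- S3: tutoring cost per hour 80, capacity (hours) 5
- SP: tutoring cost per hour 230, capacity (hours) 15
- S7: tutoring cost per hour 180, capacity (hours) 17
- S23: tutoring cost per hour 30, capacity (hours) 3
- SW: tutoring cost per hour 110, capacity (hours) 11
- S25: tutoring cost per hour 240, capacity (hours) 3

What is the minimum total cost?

1590

Use suppliers in increasing cost order.
Take 3 from S23 at 30 ; need 15 more.
S3 (80): use full 5 ; 10 hours to go.
SW at 110: take 10 of its 11 ; requirement met.
S7, SP, S25: unused.
Cost = 3×30 + 5×80 + 10×110 = 1590.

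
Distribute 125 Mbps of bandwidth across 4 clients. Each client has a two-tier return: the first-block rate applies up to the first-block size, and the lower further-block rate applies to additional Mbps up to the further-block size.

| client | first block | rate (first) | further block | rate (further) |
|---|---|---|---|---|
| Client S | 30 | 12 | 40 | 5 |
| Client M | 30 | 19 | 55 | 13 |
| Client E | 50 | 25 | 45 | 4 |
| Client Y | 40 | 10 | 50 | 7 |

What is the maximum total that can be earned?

Order all 8 blocks by rate: Client E/first 25 > Client M/first 19 > Client M/second 13 > Client S/first 12 > Client Y/first 10 > Client Y/second 7 > Client S/second 5 > Client E/second 4.
Client E/first (25): +50 ; 75 left.
Fill Client M first block (30 at 19) ; 45 left.
45 remain; put them into Client M second at 13.
Total = 25×50 + 19×30 + 13×45 = 2405.

2405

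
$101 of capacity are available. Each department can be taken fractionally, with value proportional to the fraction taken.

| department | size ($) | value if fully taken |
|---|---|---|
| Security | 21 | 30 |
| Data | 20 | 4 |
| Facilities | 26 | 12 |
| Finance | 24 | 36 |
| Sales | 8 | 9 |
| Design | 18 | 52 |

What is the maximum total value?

139.8

Sort by value density: Design 52/18≈2.89, Finance 36/24≈1.5, Security 30/21≈1.43, Sales 9/8≈1.12, Facilities 12/26≈0.462, Data 4/20≈0.2.
Take all of Design (18 $, value 52) → 83 $ left.
Take all of Finance (24 $, value 36) → 59 $ left.
Take all of Security (21 $, value 30) → 38 $ left.
All 8 $ of Sales fit (value 9) → 30 remain.
Take all of Facilities (26 $, value 12) → 4 $ left.
4 $ left: a 4/20 share of Data gives 4×4/20 = 0.8.
Total value = 139.8.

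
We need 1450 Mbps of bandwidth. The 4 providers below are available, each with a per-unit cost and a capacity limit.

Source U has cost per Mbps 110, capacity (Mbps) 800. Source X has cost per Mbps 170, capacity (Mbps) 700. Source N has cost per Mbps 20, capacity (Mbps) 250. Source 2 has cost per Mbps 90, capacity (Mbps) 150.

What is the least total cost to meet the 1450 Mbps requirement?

Cheapest first:
Source N (20): use full 250 ; 1200 Mbps to go.
Take 150 from Source 2 at 90 ; need 1050 more.
Source U (110): use full 800 ; 250 Mbps to go.
Source X (170): take the remaining 250 ; done.
Cost = 250×20 + 150×90 + 800×110 + 250×170 = 149000.

149000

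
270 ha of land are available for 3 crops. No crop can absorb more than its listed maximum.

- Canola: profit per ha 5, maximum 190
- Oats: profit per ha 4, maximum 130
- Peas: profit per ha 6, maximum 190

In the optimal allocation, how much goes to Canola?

80

Order the crops by profit per ha: Peas 6 > Canola 5 > Oats 4.
Give Peas 190 to hit its cap of 190 — 80 left.
Canola has room for 190 but only 80 remain, so it gets 80.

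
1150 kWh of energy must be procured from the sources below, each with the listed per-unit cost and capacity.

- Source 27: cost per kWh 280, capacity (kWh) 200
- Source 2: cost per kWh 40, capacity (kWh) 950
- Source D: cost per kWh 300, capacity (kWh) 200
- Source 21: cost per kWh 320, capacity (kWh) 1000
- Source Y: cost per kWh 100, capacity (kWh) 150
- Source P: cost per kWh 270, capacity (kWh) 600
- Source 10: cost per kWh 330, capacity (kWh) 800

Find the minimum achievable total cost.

Cheapest first:
Source 2 at 40: take all 950 kWh ; 200 still needed.
Source Y (100): use full 150 ; 50 kWh to go.
Source P (270): take the remaining 50 ; done.
Source 27, Source D, Source 21, Source 10: unused.
Cost = 950×40 + 150×100 + 50×270 = 66500.

66500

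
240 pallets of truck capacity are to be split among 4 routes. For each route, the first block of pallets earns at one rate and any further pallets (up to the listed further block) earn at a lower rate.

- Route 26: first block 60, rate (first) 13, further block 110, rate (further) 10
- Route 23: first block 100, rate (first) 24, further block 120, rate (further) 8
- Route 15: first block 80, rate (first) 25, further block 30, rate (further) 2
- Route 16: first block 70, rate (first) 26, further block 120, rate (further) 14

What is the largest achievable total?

5980

Rank every tier by rate: Route 16/tier1 26 > Route 15/tier1 25 > Route 23/tier1 24 > Route 16/tier2 14 > Route 26/tier1 13 > Route 26/tier2 10 > Route 23/tier2 8 > Route 15/tier2 2.
Fill Route 16 tier1 block (70 at 26) ; 170 left.
Route 15/tier1 (25): +80 ; 90 left.
90 remain; put them into Route 23 tier1 at 24.
Total = 26×70 + 25×80 + 24×90 = 5980.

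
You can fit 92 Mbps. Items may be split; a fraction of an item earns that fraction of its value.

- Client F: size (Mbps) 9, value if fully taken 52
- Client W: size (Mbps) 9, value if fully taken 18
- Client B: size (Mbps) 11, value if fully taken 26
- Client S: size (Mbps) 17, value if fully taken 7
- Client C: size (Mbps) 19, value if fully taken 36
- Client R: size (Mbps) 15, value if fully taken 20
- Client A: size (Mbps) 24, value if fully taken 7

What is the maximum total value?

162.5

Best value per unit of size first: Client F 52/9≈5.78, Client B 26/11≈2.36, Client W 18/9≈2, Client C 36/19≈1.89, Client R 20/15≈1.33, Client S 7/17≈0.412, Client A 7/24≈0.292.
All 9 Mbps of Client F fit (value 52) — 83 remain.
All 11 Mbps of Client B fit (value 26) — 72 remain.
Client W: take in full, 9 Mbps for value 18 — 63 left.
Take all of Client C (19 Mbps, value 36) — 44 Mbps left.
All 15 Mbps of Client R fit (value 20) — 29 remain.
Take all of Client S (17 Mbps, value 7) — 12 Mbps left.
Fill the last 12 Mbps with part of Client A: 12/24 of it earns 3.5.
Total value = 162.5.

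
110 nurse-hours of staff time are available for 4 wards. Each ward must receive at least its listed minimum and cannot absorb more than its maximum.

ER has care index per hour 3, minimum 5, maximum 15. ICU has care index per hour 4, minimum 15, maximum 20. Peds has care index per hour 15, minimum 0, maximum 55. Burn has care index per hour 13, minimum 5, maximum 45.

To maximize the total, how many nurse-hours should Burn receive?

Meeting every minimum uses 5+15+0+5 = 25 nurse-hours, leaving 85.
Highest care index per hour first: Peds 15 > Burn 13 > ICU 4 > ER 3.
Peds: +55 to 55 (cap) ; 30 left.
Burn: +30 (room for 40) → 35. Pool exhausted.

35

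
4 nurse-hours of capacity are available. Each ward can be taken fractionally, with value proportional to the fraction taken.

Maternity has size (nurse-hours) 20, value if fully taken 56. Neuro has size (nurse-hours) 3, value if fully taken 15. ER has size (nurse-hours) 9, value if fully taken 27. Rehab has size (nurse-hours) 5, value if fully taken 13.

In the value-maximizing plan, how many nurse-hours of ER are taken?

Best value per unit of size first: Neuro 15/3≈5, ER 27/9≈3, Maternity 56/20≈2.8, Rehab 13/5≈2.6.
All 3 nurse-hours of Neuro fit (value 15) → 1 remain.
1 nurse-hours left: a 1/9 share of ER gives 27×1/9 = 3.

1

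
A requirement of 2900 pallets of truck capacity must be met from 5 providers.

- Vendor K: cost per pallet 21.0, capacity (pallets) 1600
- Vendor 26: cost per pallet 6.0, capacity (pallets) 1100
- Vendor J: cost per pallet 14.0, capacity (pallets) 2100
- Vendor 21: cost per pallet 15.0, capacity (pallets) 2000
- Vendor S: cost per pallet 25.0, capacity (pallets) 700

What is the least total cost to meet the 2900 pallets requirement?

31800

Use providers in increasing cost order.
Vendor 26 (6.0): use full 1100 — 1800 pallets to go.
Vendor J (14.0): take the remaining 1800 — done.
Vendor 21, Vendor K, Vendor S: unused.
Cost = 1100×6.0 + 1800×14.0 = 31800.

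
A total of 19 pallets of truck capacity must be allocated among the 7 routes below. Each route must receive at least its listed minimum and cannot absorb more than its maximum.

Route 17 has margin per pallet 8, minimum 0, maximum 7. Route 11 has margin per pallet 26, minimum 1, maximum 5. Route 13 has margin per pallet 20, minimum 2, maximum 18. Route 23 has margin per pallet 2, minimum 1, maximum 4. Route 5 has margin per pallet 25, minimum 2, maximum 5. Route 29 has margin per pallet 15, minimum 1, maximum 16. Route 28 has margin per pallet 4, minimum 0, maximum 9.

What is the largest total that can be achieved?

Meeting every minimum uses 0+1+2+1+2+1+0 = 7 pallets, leaving 12.
Rank by margin per pallet: Route 11 26 > Route 5 25 > Route 13 20 > Route 29 15 > Route 17 8 > Route 28 4 > Route 23 2.
Give Route 11 4 more to hit its cap of 5 → 8 left.
Route 5: +3 to 5 (cap) → 5 left.
Route 13 has room for 16 more but only 5 remain, so it gets 7.
Total = 26×5 + 20×7 + 2×1 + 25×5 + 15×1 = 412.

412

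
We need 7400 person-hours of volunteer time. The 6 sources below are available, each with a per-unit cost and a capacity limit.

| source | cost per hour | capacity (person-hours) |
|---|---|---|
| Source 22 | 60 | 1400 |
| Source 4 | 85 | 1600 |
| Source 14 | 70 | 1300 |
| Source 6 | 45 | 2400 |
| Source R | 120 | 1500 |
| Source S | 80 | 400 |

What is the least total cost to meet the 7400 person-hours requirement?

487000

Fill from the cheapest source first.
Source 6 (45): use full 2400 → 5000 person-hours to go.
Source 22 at 60: take all 1400 person-hours → 3600 still needed.
Source 14 at 70: take all 1300 person-hours → 2300 still needed.
Take 400 from Source S at 80 → need 1900 more.
Source 4 at 85: take all 1600 person-hours → 300 still needed.
Take 300 from Source R at 120 to finish.
Cost = 2400×45 + 1400×60 + 1300×70 + 400×80 + 1600×85 + 300×120 = 487000.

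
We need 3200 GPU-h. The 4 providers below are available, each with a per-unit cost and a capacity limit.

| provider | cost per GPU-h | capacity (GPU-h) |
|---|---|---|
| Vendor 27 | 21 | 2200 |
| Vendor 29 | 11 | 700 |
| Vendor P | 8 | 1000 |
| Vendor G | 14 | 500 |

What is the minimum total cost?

Use providers in increasing cost order.
Vendor P (8): use full 1000 → 2200 GPU-h to go.
Take 700 from Vendor 29 at 11 → need 1500 more.
Take 500 from Vendor G at 14 → need 1000 more.
Vendor 27 at 21: take 1000 of its 2200 → requirement met.
Cost = 1000×8 + 700×11 + 500×14 + 1000×21 = 43700.

43700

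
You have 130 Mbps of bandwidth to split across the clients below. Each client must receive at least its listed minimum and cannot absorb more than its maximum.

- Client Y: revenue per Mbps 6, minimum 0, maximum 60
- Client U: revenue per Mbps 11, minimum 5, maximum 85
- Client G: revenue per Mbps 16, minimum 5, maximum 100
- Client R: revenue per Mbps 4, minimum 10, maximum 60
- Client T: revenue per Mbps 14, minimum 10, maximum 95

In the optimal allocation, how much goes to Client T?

15

Meeting every minimum uses 0+5+5+10+10 = 30 Mbps, leaving 100.
Order the clients by revenue per Mbps: Client G 16 > Client T 14 > Client U 11 > Client Y 6 > Client R 4.
Give Client G 95 more to hit its cap of 100 → 5 left.
Only 5 left; Client T takes them to reach 15.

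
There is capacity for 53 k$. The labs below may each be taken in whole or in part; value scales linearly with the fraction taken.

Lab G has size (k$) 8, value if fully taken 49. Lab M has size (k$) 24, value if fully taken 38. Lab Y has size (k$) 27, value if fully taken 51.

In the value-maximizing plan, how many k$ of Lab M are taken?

Rank by value-to-size ratio: Lab G 49/8≈6.12, Lab Y 51/27≈1.89, Lab M 38/24≈1.58.
All 8 k$ of Lab G fit (value 49) ; 45 remain.
Lab Y: take in full, 27 k$ for value 51 ; 18 left.
18 k$ left: a 18/24 share of Lab M gives 38×18/24 = 28.5.

18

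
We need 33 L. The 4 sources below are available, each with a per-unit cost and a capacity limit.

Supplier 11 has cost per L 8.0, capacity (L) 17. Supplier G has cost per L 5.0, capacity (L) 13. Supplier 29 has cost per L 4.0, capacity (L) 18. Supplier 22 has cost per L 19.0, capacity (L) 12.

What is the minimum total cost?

153

Fill from the cheapest source first.
Supplier 29 at 4.0: take all 18 L → 15 still needed.
Take 13 from Supplier G at 5.0 → need 2 more.
Supplier 11 (8.0): take the remaining 2 → done.
Supplier 22: unused.
Cost = 18×4.0 + 13×5.0 + 2×8.0 = 153.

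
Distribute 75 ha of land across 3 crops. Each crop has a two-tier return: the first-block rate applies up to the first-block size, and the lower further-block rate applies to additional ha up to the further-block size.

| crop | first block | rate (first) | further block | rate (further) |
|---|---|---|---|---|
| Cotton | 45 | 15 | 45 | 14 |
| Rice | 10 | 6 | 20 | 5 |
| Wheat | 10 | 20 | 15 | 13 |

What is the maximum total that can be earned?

Treat each block as its own option and order by rate: Wheat/T1 20 > Cotton/T1 15 > Cotton/T2 14 > Wheat/T2 13 > Rice/T1 6 > Rice/T2 5.
Fill Wheat T1 block (10 at 20) — 65 left.
Cotton/T1 (15): +45 — 20 left.
20 remain; put them into Cotton T2 at 14.
Total = 20×10 + 15×45 + 14×20 = 1155.

1155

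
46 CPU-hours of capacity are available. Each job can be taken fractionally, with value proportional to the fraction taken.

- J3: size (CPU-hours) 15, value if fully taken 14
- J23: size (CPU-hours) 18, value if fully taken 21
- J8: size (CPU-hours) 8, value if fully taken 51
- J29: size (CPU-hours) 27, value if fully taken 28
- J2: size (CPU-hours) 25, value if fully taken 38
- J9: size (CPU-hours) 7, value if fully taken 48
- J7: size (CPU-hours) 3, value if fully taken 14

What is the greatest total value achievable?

154.5

Rank by value-to-size ratio: J9 48/7≈6.86, J8 51/8≈6.38, J7 14/3≈4.67, J2 38/25≈1.52, J23 21/18≈1.17, J29 28/27≈1.04, J3 14/15≈0.933.
All 7 CPU-hours of J9 fit (value 48) ; 39 remain.
J8: take in full, 8 CPU-hours for value 51 ; 31 left.
All 3 CPU-hours of J7 fit (value 14) ; 28 remain.
J2: take in full, 25 CPU-hours for value 38 ; 3 left.
3 CPU-hours left: a 3/18 share of J23 gives 21×3/18 = 3.5.
Total value = 154.5.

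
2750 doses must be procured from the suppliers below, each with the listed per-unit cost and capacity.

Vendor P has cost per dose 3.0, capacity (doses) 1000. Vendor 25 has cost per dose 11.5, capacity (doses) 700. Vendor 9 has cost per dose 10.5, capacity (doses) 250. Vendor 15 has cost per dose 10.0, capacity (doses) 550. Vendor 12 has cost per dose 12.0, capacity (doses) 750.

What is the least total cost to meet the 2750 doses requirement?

Cheapest first:
Vendor P at 3.0: take all 1000 doses → 1750 still needed.
Vendor 15 (10.0): use full 550 → 1200 doses to go.
Vendor 9 at 10.5: take all 250 doses → 950 still needed.
Take 700 from Vendor 25 at 11.5 → need 250 more.
Take 250 from Vendor 12 at 12.0 to finish.
Cost = 1000×3.0 + 550×10.0 + 250×10.5 + 700×11.5 + 250×12.0 = 22175.

22175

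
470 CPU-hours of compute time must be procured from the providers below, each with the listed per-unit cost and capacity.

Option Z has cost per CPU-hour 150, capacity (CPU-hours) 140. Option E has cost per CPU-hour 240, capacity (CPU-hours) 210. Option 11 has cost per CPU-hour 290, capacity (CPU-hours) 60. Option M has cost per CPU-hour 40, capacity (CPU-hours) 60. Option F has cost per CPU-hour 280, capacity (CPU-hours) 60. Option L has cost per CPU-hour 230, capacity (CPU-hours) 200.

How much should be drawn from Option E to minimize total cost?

Fill from the cheapest provider first.
Option M (40): use full 60 ; 410 CPU-hours to go.
Take 140 from Option Z at 150 ; need 270 more.
Take 200 from Option L at 230 ; need 70 more.
Option E (240): take the remaining 70 ; done.
Option F, Option 11: unused.

70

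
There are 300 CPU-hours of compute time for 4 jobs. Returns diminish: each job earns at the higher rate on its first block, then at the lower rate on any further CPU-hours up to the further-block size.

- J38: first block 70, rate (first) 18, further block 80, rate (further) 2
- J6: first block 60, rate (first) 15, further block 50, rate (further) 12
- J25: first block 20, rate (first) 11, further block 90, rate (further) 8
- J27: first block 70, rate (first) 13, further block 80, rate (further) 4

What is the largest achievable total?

4130

Order all 8 blocks by rate: J38/T1 18 > J6/T1 15 > J27/T1 13 > J6/T2 12 > J25/T1 11 > J25/T2 8 > J27/T2 4 > J38/T2 2.
J38 T1 at 18: fill all 70 → 230 left.
J6 T1 at 15: fill all 60 → 170 left.
J27/T1 (13): +70 → 100 left.
J6 T2 at 12: fill all 50 → 50 left.
Fill J25 T1 block (20 at 11) → 30 left.
J25/T2: +30 of 90 at 8; pool empty.
Total = 18×70 + 15×60 + 13×70 + 12×50 + 11×20 + 8×30 = 4130.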